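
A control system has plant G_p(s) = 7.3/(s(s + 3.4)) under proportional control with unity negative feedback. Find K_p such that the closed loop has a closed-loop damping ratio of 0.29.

Closed-loop characteristic equation: s² + 3.4s + K_p·7.3 = 0.
So ω_n = √(7.3K_p) and 2ζω_n = 3.4, giving ζ = 3.4/(2√(7.3K_p)).
Setting ζ = 0.29: √(7.3K_p) = 3.4/(2·0.29) = 5.862, so K_p = 34.36/7.3 = 4.71.

K_p = 4.71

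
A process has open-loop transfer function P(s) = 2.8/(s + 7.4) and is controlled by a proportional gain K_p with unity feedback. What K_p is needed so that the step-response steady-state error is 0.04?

K_p = 63.4

The loop is type 0, so e_ss(step) = 1/(1 + K_pos) with K_pos = K_p·P(0).
P(0) = 0.3784. Require 1/(1 + K_p·0.3784) = 0.04, so 1 + 0.3784·K_p = 25.
K_p = (25 − 1)/0.3784 = 63.4.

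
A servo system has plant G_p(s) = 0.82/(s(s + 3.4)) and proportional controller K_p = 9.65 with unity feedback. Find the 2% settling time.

T_s ≈ 2.35 s

The closed-loop denominator s² + 3.4s + 7.913 gives ω_n = √7.913 = 2.813 and ζ = 3.4/(2ω_n) = 0.6043.
2% settling time T_s ≈ 4/(ζω_n) = 4/1.7 = 2.35 s.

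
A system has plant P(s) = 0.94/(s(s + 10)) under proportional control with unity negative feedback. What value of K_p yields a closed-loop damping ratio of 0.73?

Closed-loop characteristic equation: s² + 10s + K_p·0.94 = 0.
So ω_n = √(0.94K_p) and 2ζω_n = 10, giving ζ = 10/(2√(0.94K_p)).
Setting ζ = 0.73: √(0.94K_p) = 10/(2·0.73) = 6.849, so K_p = 46.91/0.94 = 49.9.

K_p = 49.9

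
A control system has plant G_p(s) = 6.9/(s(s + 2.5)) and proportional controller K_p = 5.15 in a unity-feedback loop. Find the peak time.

T_p = 0.539 s

The closed-loop denominator s² + 2.5s + 35.54 gives ω_n = √35.54 = 5.961 and ζ = 2.5/(2ω_n) = 0.2097.
Damped frequency ω_d = ω_n√(1−ζ²) = 5.829 rad/s, so peak time T_p = π/ω_d = 0.539 s.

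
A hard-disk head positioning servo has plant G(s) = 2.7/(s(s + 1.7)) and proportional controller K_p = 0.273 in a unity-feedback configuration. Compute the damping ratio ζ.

ζ = 0.99

The closed-loop denominator is s(s+1.7) + 0.273·2.7 = s² + 1.7s + 0.7371.
So ω_n² = 0.7371 ⇒ ω_n = 0.8585 rad/s, and ζ = 1.7/(2ω_n) = 0.99.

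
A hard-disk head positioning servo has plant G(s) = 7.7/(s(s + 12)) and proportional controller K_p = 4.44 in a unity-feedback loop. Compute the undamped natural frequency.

The closed-loop denominator is s(s+12) + 4.44·7.7 = s² + 12s + 34.19.
Matching s² + 2ζω_n s + ω_n²: ω_n = √34.19 = 5.847 rad/s and 2ζω_n = 12, so ζ = 12/(2·5.847) = 1.03.

ω_n = 5.85 rad/s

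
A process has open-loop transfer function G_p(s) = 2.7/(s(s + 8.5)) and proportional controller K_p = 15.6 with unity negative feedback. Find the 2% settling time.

T_s ≈ 0.941 s

The closed-loop denominator s² + 8.5s + 42.12 gives ω_n = √42.12 = 6.49 and ζ = 8.5/(2ω_n) = 0.6549.
2% settling time T_s ≈ 4/(ζω_n) = 4/4.25 = 0.941 s.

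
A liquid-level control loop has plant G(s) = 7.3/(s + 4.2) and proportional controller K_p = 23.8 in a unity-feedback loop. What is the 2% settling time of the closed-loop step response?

Closed-loop transfer function: T(s) = K_p·G(s)/(1 + K_p·G(s)) = 173.7/(s + 4.2 + 173.7) = 173.7/(s + 177.9).
Time constant τ = 1/177.9 = 0.00562 s, so the 2% settling time is about 4τ = 0.0225 s.

T_s ≈ 0.0225 s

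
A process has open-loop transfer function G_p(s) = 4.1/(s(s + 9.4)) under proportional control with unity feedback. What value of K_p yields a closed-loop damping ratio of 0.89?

K_p = 6.8

Closed-loop characteristic equation: s² + 9.4s + K_p·4.1 = 0.
So ω_n = √(4.1K_p) and 2ζω_n = 9.4, giving ζ = 9.4/(2√(4.1K_p)).
Setting ζ = 0.89: √(4.1K_p) = 9.4/(2·0.89) = 5.281, so K_p = 27.89/4.1 = 6.8.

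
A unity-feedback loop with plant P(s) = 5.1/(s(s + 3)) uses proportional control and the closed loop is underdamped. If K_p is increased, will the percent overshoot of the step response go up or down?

increase

Characteristic equation s² + 3s + K_p·5.1 = 0: raising K_p raises ω_n while 2ζω_n = 3 is fixed, so ζ falls and overshoot grows.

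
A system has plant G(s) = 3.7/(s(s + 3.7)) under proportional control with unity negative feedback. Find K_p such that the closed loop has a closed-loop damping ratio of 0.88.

K_p = 1.19

Closed-loop characteristic equation: s² + 3.7s + K_p·3.7 = 0.
So ω_n = √(3.7K_p) and 2ζω_n = 3.7, giving ζ = 3.7/(2√(3.7K_p)).
Setting ζ = 0.88: √(3.7K_p) = 3.7/(2·0.88) = 2.102, so K_p = 4.42/3.7 = 1.19.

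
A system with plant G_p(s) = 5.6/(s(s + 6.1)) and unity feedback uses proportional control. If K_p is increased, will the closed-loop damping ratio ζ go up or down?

ζ = 6.1/(2√(5.6K_p)); increasing K_p raises the denominator, so ζ falls.

decrease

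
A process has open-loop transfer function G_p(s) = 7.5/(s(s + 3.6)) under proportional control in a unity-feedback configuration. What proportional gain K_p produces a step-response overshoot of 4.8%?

From %OS = 100·exp(−πζ/√(1−ζ²)) = 4.8%, ζ = −ln(0.048)/√(π²+ln²(0.048)) = 0.695.
Characteristic equation s² + 3.6s + 7.5K_p = 0 gives ζ = 3.6/(2√(7.5K_p)).
Setting ζ = 0.695: √(7.5K_p) = 3.6/(2·0.695) = 2.59, so K_p = 6.708/7.5 = 0.894.

K_p = 0.894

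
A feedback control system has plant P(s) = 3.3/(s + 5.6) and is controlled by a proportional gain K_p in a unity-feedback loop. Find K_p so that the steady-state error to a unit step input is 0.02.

K_p = 83.2

The loop is type 0, so e_ss(step) = 1/(1 + K_pos) with K_pos = K_p·P(0).
P(0) = 0.5893. Require 1/(1 + K_p·0.5893) = 0.02, so 1 + 0.5893·K_p = 50.
K_p = (50 − 1)/0.5893 = 83.2.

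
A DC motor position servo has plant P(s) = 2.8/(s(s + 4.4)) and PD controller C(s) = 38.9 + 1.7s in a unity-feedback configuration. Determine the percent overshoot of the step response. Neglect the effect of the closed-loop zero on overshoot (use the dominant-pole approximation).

Forward path: (38.9 + 1.7s)·2.8/(s(s+4.4)). The closed-loop characteristic equation is s² + (4.4 + 2.8·1.7)s + 2.8·38.9 = 0.
That is s² + 9.16s + 108.9 = 0, so ω_n = 10.44 rad/s and ζ = 9.16/(2·10.44) = 0.4388.
%OS = 100·exp(−πζ/√(1−ζ²)) = 21.6%.

21.6%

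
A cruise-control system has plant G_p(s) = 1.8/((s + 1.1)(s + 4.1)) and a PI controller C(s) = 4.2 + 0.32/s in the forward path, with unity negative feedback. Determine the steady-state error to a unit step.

0

The open loop C(s)G_p(s) has a pole at the origin (type 1), so the static position error constant is infinite and e_ss = 1/(1+∞) = 0.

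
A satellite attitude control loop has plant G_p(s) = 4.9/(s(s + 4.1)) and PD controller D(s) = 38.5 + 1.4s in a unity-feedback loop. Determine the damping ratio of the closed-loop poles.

Forward path: (38.5 + 1.4s)·4.9/(s(s+4.1)). The closed-loop characteristic equation is s² + (4.1 + 4.9·1.4)s + 4.9·38.5 = 0.
That is s² + 10.96s + 188.7 = 0, so ω_n = 13.73 rad/s and ζ = 10.96/(2·13.73) = 0.399.

ζ = 0.399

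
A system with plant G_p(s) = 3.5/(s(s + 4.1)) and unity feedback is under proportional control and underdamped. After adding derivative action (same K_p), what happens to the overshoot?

decrease

The derivative term adds K·K_d to the s-coefficient of the characteristic equation, raising 2ζω_n while ω_n is unchanged; ζ increases, so overshoot decreases.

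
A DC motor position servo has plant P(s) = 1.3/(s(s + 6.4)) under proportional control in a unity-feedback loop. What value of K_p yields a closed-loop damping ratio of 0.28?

K_p = 100

Closed-loop characteristic equation: s² + 6.4s + K_p·1.3 = 0.
So ω_n = √(1.3K_p) and 2ζω_n = 6.4, giving ζ = 6.4/(2√(1.3K_p)).
Setting ζ = 0.28: √(1.3K_p) = 6.4/(2·0.28) = 11.43, so K_p = 130.6/1.3 = 100.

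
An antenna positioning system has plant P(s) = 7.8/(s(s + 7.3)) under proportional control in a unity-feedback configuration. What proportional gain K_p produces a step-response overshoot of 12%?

K_p = 5.46

From %OS = 100·exp(−πζ/√(1−ζ²)) = 12%, ζ = −ln(0.12)/√(π²+ln²(0.12)) = 0.5594.
Characteristic equation s² + 7.3s + 7.8K_p = 0 gives ζ = 7.3/(2√(7.8K_p)).
Setting ζ = 0.5594: √(7.8K_p) = 7.3/(2·0.5594) = 6.525, so K_p = 42.57/7.8 = 5.46.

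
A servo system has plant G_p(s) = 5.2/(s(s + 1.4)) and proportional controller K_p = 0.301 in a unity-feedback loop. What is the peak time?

T_p = 3.03 s

The closed-loop denominator s² + 1.4s + 1.565 gives ω_n = √1.565 = 1.251 and ζ = 1.4/(2ω_n) = 0.5595.
Damped frequency ω_d = ω_n√(1−ζ²) = 1.037 rad/s, so peak time T_p = π/ω_d = 3.03 s.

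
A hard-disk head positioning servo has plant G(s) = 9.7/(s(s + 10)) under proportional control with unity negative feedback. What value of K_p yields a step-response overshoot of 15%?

K_p = 9.65

From %OS = 100·exp(−πζ/√(1−ζ²)) = 15%, ζ = −ln(0.15)/√(π²+ln²(0.15)) = 0.5169.
Characteristic equation s² + 10s + 9.7K_p = 0 gives ζ = 10/(2√(9.7K_p)).
Setting ζ = 0.5169: √(9.7K_p) = 10/(2·0.5169) = 9.672, so K_p = 93.56/9.7 = 9.65.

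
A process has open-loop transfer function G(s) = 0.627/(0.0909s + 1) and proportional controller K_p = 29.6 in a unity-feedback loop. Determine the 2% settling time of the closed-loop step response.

Closed loop: T(s) = K_p·G/(1+K_p·G) = 18.56/(0.0909s + 1 + 18.56), with pole at s = −(1 + 18.56)/0.0909 = −215.2.
τ = 1/215.2 = 0.004647 s, so 2% settling time ≈ 4τ = 0.0186 s.

T_s ≈ 0.0186 s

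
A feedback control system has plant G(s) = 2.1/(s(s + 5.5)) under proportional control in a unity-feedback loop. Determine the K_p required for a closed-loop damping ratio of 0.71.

Closed-loop characteristic equation: s² + 5.5s + K_p·2.1 = 0.
So ω_n = √(2.1K_p) and 2ζω_n = 5.5, giving ζ = 5.5/(2√(2.1K_p)).
Setting ζ = 0.71: √(2.1K_p) = 5.5/(2·0.71) = 3.873, so K_p = 15/2.1 = 7.14.

K_p = 7.14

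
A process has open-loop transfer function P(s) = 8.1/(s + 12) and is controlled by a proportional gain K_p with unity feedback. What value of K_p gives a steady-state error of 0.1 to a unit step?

K_p = 13.3

The loop is type 0, so e_ss(step) = 1/(1 + K_pos) with K_pos = K_p·P(0).
P(0) = 0.675. Require 1/(1 + K_p·0.675) = 0.1, so 1 + 0.675·K_p = 10.
K_p = (10 − 1)/0.675 = 13.3.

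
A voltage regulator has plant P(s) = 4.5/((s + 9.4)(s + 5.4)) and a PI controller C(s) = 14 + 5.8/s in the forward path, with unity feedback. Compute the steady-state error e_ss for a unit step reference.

0

The open loop C(s)P(s) has a pole at the origin (type 1), so the static position error constant is infinite and e_ss = 1/(1+∞) = 0.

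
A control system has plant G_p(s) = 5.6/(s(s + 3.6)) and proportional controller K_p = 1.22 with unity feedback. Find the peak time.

T_p = 1.66 s

From 1 + K_pG_p(s) = 0: s² + 3.6s + 6.832 = 0 ⇒ ω_n = 2.614, ζ = 0.6887.
Damped frequency ω_d = ω_n√(1−ζ²) = 1.895 rad/s, so peak time T_p = π/ω_d = 1.66 s.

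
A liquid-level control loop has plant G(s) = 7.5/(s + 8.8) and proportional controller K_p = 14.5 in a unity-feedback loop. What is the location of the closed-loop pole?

s = -117.5

Closed-loop transfer function: T(s) = K_p·G(s)/(1 + K_p·G(s)) = 108.8/(s + 8.8 + 108.8) = 108.8/(s + 117.5).
The closed-loop pole is at s = −117.5.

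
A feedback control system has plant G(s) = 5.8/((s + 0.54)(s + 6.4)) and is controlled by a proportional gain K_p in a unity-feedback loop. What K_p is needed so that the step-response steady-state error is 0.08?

K_p = 6.85

For a type-0 loop with proportional control, e_ss = 1/(1 + K_p·G(0)).
G(0) = 1.678. Require 1/(1 + K_p·1.678) = 0.08, so 1 + 1.678·K_p = 12.5.
K_p = (12.5 − 1)/1.678 = 6.85.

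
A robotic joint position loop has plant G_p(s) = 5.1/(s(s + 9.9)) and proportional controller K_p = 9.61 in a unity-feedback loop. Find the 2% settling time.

T_s ≈ 0.808 s

From 1 + K_pG_p(s) = 0: s² + 9.9s + 49.01 = 0 ⇒ ω_n = 7.001, ζ = 0.7071.
2% settling time T_s ≈ 4/(ζω_n) = 4/4.95 = 0.808 s.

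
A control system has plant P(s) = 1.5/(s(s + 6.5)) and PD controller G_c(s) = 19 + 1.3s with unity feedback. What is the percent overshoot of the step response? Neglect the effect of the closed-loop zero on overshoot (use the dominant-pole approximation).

1.71%

Forward path: (19 + 1.3s)·1.5/(s(s+6.5)). The closed-loop characteristic equation is s² + (6.5 + 1.5·1.3)s + 1.5·19 = 0.
That is s² + 8.45s + 28.5 = 0, so ω_n = 5.339 rad/s and ζ = 8.45/(2·5.339) = 0.7914.
%OS = 100·exp(−πζ/√(1−ζ²)) = 1.71%.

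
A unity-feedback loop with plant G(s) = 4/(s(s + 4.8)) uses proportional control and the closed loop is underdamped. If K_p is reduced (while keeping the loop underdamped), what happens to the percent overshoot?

decrease

ζ = 4.8/(2√(4K_p)) rises as K_p falls; higher damping means less overshoot.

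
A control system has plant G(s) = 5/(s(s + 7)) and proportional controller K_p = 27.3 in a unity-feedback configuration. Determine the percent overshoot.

37.3%

The closed-loop denominator s² + 7s + 136.5 gives ω_n = √136.5 = 11.68 and ζ = 7/(2ω_n) = 0.2996.
%OS = 100·exp(−πζ/√(1−ζ²)) = 100·exp(−π·0.2996/√0.9103) = 37.3%.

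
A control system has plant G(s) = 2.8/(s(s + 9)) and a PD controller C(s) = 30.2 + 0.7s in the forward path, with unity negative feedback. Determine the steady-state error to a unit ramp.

0.106

The loop has one pole at the origin (type 1). Velocity error constant K_v = lim_{s→0} s·C(s)G(s) = 30.2·2.8/9 = 9.396.
Steady-state error to a unit ramp: e_ss = 1/K_v = 0.106.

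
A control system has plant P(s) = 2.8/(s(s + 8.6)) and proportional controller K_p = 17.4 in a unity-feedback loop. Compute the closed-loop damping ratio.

With unity feedback the closed-loop characteristic equation is s² + 8.6s + 17.4·2.8 = s² + 8.6s + 48.72 = 0.
Matching s² + 2ζω_n s + ω_n²: ω_n = √48.72 = 6.98 rad/s and 2ζω_n = 8.6, so ζ = 8.6/(2·6.98) = 0.616.

ζ = 0.616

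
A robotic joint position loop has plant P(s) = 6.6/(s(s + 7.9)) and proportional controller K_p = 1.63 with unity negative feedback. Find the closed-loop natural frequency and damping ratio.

1 + K_p·P(s) = 0 gives s² + 7.9s + 10.76 = 0.
So ω_n² = 10.76 ⇒ ω_n = 3.28 rad/s, and ζ = 7.9/(2ω_n) = 1.2.

ω_n = 3.28 rad/s, ζ = 1.2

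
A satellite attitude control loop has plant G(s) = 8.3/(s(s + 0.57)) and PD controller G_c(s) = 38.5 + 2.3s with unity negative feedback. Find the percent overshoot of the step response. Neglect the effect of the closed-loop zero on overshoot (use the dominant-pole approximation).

12.6%

Forward path: (38.5 + 2.3s)·8.3/(s(s+0.57)). The closed-loop characteristic equation is s² + (0.57 + 8.3·2.3)s + 8.3·38.5 = 0.
That is s² + 19.66s + 319.6 = 0, so ω_n = 17.88 rad/s and ζ = 19.66/(2·17.88) = 0.5499.
%OS = 100·exp(−πζ/√(1−ζ²)) = 12.6%.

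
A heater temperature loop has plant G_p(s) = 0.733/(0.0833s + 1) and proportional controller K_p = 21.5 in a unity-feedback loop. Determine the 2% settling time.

Closed loop: T(s) = K_p·G_p/(1+K_p·G_p) = 15.76/(0.0833s + 1 + 15.76), with pole at s = −(1 + 15.76)/0.0833 = −201.2.
τ = 1/201.2 = 0.00497 s, so 2% settling time ≈ 4τ = 0.0199 s.

T_s ≈ 0.0199 s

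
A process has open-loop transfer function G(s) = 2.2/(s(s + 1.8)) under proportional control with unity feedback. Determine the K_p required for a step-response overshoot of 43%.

K_p = 5.47

From %OS = 100·exp(−πζ/√(1−ζ²)) = 43%, ζ = −ln(0.43)/√(π²+ln²(0.43)) = 0.2594.
Characteristic equation s² + 1.8s + 2.2K_p = 0 gives ζ = 1.8/(2√(2.2K_p)).
Setting ζ = 0.2594: √(2.2K_p) = 1.8/(2·0.2594) = 3.469, so K_p = 12.03/2.2 = 5.47.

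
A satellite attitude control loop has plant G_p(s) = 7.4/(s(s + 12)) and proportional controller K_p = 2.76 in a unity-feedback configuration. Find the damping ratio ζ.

With unity feedback the closed-loop characteristic equation is s² + 12s + 2.76·7.4 = s² + 12s + 20.42 = 0.
Matching s² + 2ζω_n s + ω_n²: ω_n = √20.42 = 4.519 rad/s and 2ζω_n = 12, so ζ = 12/(2·4.519) = 1.33.

ζ = 1.33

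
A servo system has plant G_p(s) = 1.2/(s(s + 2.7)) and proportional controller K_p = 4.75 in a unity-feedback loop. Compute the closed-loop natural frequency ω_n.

1 + K_p·G_p(s) = 0 gives s² + 2.7s + 5.7 = 0.
Matching s² + 2ζω_n s + ω_n²: ω_n = √5.7 = 2.387 rad/s and 2ζω_n = 2.7, so ζ = 2.7/(2·2.387) = 0.565.

ω_n = 2.39 rad/s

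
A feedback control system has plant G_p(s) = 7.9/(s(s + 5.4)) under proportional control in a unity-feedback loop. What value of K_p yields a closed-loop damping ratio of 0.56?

Closed-loop characteristic equation: s² + 5.4s + K_p·7.9 = 0.
So ω_n = √(7.9K_p) and 2ζω_n = 5.4, giving ζ = 5.4/(2√(7.9K_p)).
Setting ζ = 0.56: √(7.9K_p) = 5.4/(2·0.56) = 4.821, so K_p = 23.25/7.9 = 2.94.

K_p = 2.94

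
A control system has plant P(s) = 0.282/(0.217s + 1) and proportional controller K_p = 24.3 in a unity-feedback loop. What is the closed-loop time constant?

τ = 0.0276 s

Closed loop: T(s) = K_p·P/(1+K_p·P) = 6.853/(0.217s + 1 + 6.853), with pole at s = −(1 + 6.853)/0.217 = −36.19.
Closed-loop time constant τ = 1/36.19 = 0.0276 s.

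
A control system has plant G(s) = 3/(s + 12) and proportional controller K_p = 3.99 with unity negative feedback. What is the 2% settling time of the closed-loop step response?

T_s ≈ 0.167 s

Closed-loop transfer function: T(s) = K_p·G(s)/(1 + K_p·G(s)) = 11.97/(s + 12 + 11.97) = 11.97/(s + 23.97).
Time constant τ = 1/23.97 = 0.04172 s, so the 2% settling time is about 4τ = 0.167 s.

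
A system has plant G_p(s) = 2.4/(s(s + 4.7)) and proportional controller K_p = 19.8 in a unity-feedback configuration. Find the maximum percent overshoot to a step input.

32%

The closed-loop denominator s² + 4.7s + 47.52 gives ω_n = √47.52 = 6.893 and ζ = 4.7/(2ω_n) = 0.3409.
%OS = 100·exp(−πζ/√(1−ζ²)) = 100·exp(−π·0.3409/√0.8838) = 32%.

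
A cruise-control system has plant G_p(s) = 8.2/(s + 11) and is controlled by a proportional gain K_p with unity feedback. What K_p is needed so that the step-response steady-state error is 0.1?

The loop is type 0, so e_ss(step) = 1/(1 + K_pos) with K_pos = K_p·G_p(0).
G_p(0) = 0.7455. Require 1/(1 + K_p·0.7455) = 0.1, so 1 + 0.7455·K_p = 10.
K_p = (10 − 1)/0.7455 = 12.1.

K_p = 12.1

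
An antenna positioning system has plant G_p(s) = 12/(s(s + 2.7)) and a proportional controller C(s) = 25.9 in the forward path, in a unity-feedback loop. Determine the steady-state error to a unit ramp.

0.00869

The loop has one pole at the origin (type 1). Velocity error constant K_v = lim_{s→0} s·C(s)G_p(s) = 25.9·12/2.7 = 115.1.
Steady-state error to a unit ramp: e_ss = 1/K_v = 0.00869.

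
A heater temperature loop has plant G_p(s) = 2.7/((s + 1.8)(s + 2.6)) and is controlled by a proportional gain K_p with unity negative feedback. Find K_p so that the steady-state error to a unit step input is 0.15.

For a type-0 loop with proportional control, e_ss = 1/(1 + K_p·G_p(0)).
G_p(0) = 0.5769. Require 1/(1 + K_p·0.5769) = 0.15, so 1 + 0.5769·K_p = 6.667.
K_p = (6.667 − 1)/0.5769 = 9.82.

K_p = 9.82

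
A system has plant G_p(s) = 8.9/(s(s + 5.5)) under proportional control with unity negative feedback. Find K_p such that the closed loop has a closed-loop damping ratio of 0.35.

Closed-loop characteristic equation: s² + 5.5s + K_p·8.9 = 0.
So ω_n = √(8.9K_p) and 2ζω_n = 5.5, giving ζ = 5.5/(2√(8.9K_p)).
Setting ζ = 0.35: √(8.9K_p) = 5.5/(2·0.35) = 7.857, so K_p = 61.73/8.9 = 6.94.

K_p = 6.94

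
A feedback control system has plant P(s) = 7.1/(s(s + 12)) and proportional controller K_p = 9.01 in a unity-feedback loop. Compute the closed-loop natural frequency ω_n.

The closed-loop denominator is s(s+12) + 9.01·7.1 = s² + 12s + 63.97.
So ω_n² = 63.97 ⇒ ω_n = 7.998 rad/s, and ζ = 12/(2ω_n) = 0.75.

ω_n = 8 rad/s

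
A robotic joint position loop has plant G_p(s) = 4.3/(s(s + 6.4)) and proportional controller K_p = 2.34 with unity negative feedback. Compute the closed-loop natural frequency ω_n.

ω_n = 3.17 rad/s

The closed-loop denominator is s(s+6.4) + 2.34·4.3 = s² + 6.4s + 10.06.
Matching s² + 2ζω_n s + ω_n²: ω_n = √10.06 = 3.172 rad/s and 2ζω_n = 6.4, so ζ = 6.4/(2·3.172) = 1.01.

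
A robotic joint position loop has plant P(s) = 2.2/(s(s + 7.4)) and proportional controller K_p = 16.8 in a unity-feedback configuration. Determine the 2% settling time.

T_s ≈ 1.08 s

From 1 + K_pP(s) = 0: s² + 7.4s + 36.96 = 0 ⇒ ω_n = 6.079, ζ = 0.6086.
2% settling time T_s ≈ 4/(ζω_n) = 4/3.7 = 1.08 s.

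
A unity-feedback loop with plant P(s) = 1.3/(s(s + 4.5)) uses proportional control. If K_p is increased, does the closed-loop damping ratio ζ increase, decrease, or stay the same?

ζ = 4.5/(2√(1.3K_p)); increasing K_p raises the denominator, so ζ falls.

decrease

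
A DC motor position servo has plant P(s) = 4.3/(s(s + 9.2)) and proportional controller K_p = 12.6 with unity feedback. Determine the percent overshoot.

8.09%

From 1 + K_pP(s) = 0: s² + 9.2s + 54.18 = 0 ⇒ ω_n = 7.361, ζ = 0.6249.
%OS = 100·exp(−πζ/√(1−ζ²)) = 100·exp(−π·0.6249/√0.6094) = 8.09%.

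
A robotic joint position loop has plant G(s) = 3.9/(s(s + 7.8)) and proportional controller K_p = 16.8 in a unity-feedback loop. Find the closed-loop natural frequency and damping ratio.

The closed-loop denominator is s(s+7.8) + 16.8·3.9 = s² + 7.8s + 65.52.
Matching s² + 2ζω_n s + ω_n²: ω_n = √65.52 = 8.094 rad/s and 2ζω_n = 7.8, so ζ = 7.8/(2·8.094) = 0.482.

ω_n = 8.09 rad/s, ζ = 0.482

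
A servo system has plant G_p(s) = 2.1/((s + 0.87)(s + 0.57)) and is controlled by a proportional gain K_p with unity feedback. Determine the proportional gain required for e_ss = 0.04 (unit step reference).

K_p = 5.67

Steady-state error for a unit step on this type-0 loop is 1/(1 + K_p·G_p(0)).
G_p(0) = 4.235. Require 1/(1 + K_p·4.235) = 0.04, so 1 + 4.235·K_p = 25.
K_p = (25 − 1)/4.235 = 5.67.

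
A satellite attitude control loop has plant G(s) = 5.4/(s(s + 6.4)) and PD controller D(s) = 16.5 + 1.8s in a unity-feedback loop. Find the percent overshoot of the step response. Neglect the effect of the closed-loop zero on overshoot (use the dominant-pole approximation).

0.578%

Forward path: (16.5 + 1.8s)·5.4/(s(s+6.4)). The closed-loop characteristic equation is s² + (6.4 + 5.4·1.8)s + 5.4·16.5 = 0.
That is s² + 16.12s + 89.1 = 0, so ω_n = 9.439 rad/s and ζ = 16.12/(2·9.439) = 0.8539.
%OS = 100·exp(−πζ/√(1−ζ²)) = 0.578%.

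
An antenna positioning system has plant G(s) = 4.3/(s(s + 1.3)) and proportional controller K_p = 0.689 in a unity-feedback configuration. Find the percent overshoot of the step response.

27.8%

Closed-loop characteristic equation: s² + 1.3s + 2.963 = 0, so ω_n = 1.721 rad/s and ζ = 1.3/(2·1.721) = 0.3776.
%OS = 100·exp(−πζ/√(1−ζ²)) = 100·exp(−π·0.3776/√0.8574) = 27.8%.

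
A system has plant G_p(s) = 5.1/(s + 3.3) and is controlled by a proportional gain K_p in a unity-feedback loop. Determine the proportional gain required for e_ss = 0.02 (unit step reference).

The loop is type 0, so e_ss(step) = 1/(1 + K_pos) with K_pos = K_p·G_p(0).
G_p(0) = 1.545. Require 1/(1 + K_p·1.545) = 0.02, so 1 + 1.545·K_p = 50.
K_p = (50 − 1)/1.545 = 31.7.

K_p = 31.7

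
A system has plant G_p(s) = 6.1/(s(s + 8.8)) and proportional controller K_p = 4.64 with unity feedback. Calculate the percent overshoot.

0.983%

From 1 + K_pG_p(s) = 0: s² + 8.8s + 28.3 = 0 ⇒ ω_n = 5.32, ζ = 0.827.
%OS = 100·exp(−πζ/√(1−ζ²)) = 100·exp(−π·0.827/√0.316) = 0.983%.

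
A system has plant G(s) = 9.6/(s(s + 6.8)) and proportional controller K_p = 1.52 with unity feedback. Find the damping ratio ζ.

The closed-loop denominator is s(s+6.8) + 1.52·9.6 = s² + 6.8s + 14.59.
So ω_n² = 14.59 ⇒ ω_n = 3.82 rad/s, and ζ = 6.8/(2ω_n) = 0.89.

ζ = 0.89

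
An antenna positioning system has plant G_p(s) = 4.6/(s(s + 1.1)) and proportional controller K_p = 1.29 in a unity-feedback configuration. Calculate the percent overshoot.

48.3%

Closed-loop characteristic equation: s² + 1.1s + 5.934 = 0, so ω_n = 2.436 rad/s and ζ = 1.1/(2·2.436) = 0.2258.
%OS = 100·exp(−πζ/√(1−ζ²)) = 100·exp(−π·0.2258/√0.949) = 48.3%.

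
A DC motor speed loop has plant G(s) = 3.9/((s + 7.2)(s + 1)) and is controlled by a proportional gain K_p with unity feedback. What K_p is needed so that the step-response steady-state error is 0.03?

K_p = 59.7

For a type-0 loop with proportional control, e_ss = 1/(1 + K_p·G(0)).
G(0) = 0.5417. Require 1/(1 + K_p·0.5417) = 0.03, so 1 + 0.5417·K_p = 33.33.
K_p = (33.33 − 1)/0.5417 = 59.7.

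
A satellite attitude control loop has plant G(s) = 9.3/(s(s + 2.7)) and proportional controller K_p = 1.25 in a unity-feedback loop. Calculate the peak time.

Closed-loop characteristic equation: s² + 2.7s + 11.62 = 0, so ω_n = 3.41 rad/s and ζ = 2.7/(2·3.41) = 0.3959.
Damped frequency ω_d = ω_n√(1−ζ²) = 3.131 rad/s, so peak time T_p = π/ω_d = 1 s.

T_p = 1 s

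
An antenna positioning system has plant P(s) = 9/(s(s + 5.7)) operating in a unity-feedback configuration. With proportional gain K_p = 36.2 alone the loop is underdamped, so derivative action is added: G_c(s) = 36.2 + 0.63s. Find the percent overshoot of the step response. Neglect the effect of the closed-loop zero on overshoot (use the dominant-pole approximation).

Forward path: (36.2 + 0.63s)·9/(s(s+5.7)). The closed-loop characteristic equation is s² + (5.7 + 9·0.63)s + 9·36.2 = 0.
That is s² + 11.37s + 325.8 = 0, so ω_n = 18.05 rad/s and ζ = 11.37/(2·18.05) = 0.315.
%OS = 100·exp(−πζ/√(1−ζ²)) = 35.3%.

35.3%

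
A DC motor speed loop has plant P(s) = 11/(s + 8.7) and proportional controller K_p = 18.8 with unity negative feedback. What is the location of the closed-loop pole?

s = -215.5

Closed-loop transfer function: T(s) = K_p·P(s)/(1 + K_p·P(s)) = 206.8/(s + 8.7 + 206.8) = 206.8/(s + 215.5).
The closed-loop pole is at s = −215.5.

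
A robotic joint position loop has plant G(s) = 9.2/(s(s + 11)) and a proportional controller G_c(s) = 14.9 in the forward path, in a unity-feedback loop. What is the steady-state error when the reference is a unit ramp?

The loop has one pole at the origin (type 1). Velocity error constant K_v = lim_{s→0} s·G_c(s)G(s) = 14.9·9.2/11 = 12.46.
Steady-state error to a unit ramp: e_ss = 1/K_v = 0.0802.

0.0802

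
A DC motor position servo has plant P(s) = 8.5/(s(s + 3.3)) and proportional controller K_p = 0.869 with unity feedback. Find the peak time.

From 1 + K_pP(s) = 0: s² + 3.3s + 7.386 = 0 ⇒ ω_n = 2.718, ζ = 0.6071.
Damped frequency ω_d = ω_n√(1−ζ²) = 2.16 rad/s, so peak time T_p = π/ω_d = 1.45 s.

T_p = 1.45 s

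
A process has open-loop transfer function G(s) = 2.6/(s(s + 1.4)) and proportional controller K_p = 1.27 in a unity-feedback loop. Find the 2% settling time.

T_s ≈ 5.71 s

The closed-loop denominator s² + 1.4s + 3.302 gives ω_n = √3.302 = 1.817 and ζ = 1.4/(2ω_n) = 0.3852.
2% settling time T_s ≈ 4/(ζω_n) = 4/0.7 = 5.71 s.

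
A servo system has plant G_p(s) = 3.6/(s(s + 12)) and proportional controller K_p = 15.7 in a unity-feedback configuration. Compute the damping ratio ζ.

The closed-loop denominator is s(s+12) + 15.7·3.6 = s² + 12s + 56.52.
So ω_n² = 56.52 ⇒ ω_n = 7.518 rad/s, and ζ = 12/(2ω_n) = 0.798.

ζ = 0.798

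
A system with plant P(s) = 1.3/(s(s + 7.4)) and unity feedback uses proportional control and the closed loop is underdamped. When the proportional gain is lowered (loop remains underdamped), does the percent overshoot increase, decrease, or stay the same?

decrease

ζ = 7.4/(2√(1.3K_p)) rises as K_p falls; higher damping means less overshoot.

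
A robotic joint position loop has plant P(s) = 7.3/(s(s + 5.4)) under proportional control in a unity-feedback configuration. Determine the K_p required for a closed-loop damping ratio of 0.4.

K_p = 6.24

Closed-loop characteristic equation: s² + 5.4s + K_p·7.3 = 0.
So ω_n = √(7.3K_p) and 2ζω_n = 5.4, giving ζ = 5.4/(2√(7.3K_p)).
Setting ζ = 0.4: √(7.3K_p) = 5.4/(2·0.4) = 6.75, so K_p = 45.56/7.3 = 6.24.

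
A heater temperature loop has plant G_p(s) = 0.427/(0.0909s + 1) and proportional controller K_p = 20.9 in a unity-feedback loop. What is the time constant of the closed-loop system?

τ = 0.00916 s

Closed loop: T(s) = K_p·G_p/(1+K_p·G_p) = 8.924/(0.0909s + 1 + 8.924), with pole at s = −(1 + 8.924)/0.0909 = −109.2.
Closed-loop time constant τ = 1/109.2 = 0.00916 s.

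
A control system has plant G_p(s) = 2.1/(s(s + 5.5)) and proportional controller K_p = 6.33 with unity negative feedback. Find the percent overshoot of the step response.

2.71%

From 1 + K_pG_p(s) = 0: s² + 5.5s + 13.29 = 0 ⇒ ω_n = 3.646, ζ = 0.7543.
%OS = 100·exp(−πζ/√(1−ζ²)) = 100·exp(−π·0.7543/√0.4311) = 2.71%.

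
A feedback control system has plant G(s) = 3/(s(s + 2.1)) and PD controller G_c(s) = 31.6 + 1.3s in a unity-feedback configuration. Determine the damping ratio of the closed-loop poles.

Forward path: (31.6 + 1.3s)·3/(s(s+2.1)). The closed-loop characteristic equation is s² + (2.1 + 3·1.3)s + 3·31.6 = 0.
That is s² + 6s + 94.8 = 0, so ω_n = 9.737 rad/s and ζ = 6/(2·9.737) = 0.3081.

ζ = 0.308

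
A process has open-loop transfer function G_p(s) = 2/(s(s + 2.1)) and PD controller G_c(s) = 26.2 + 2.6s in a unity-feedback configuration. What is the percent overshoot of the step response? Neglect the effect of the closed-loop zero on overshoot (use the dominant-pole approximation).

16%

Forward path: (26.2 + 2.6s)·2/(s(s+2.1)). The closed-loop characteristic equation is s² + (2.1 + 2·2.6)s + 2·26.2 = 0.
That is s² + 7.3s + 52.4 = 0, so ω_n = 7.239 rad/s and ζ = 7.3/(2·7.239) = 0.5042.
%OS = 100·exp(−πζ/√(1−ζ²)) = 16%.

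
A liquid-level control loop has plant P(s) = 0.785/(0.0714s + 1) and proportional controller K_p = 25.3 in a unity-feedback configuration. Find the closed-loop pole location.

Closed loop: T(s) = K_p·P/(1+K_p·P) = 19.86/(0.0714s + 1 + 19.86), with pole at s = −(1 + 19.86)/0.0714 = −292.2.

s = -292.2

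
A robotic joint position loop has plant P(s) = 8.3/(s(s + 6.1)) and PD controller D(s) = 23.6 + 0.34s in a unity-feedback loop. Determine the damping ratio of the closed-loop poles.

ζ = 0.319

Forward path: (23.6 + 0.34s)·8.3/(s(s+6.1)). The closed-loop characteristic equation is s² + (6.1 + 8.3·0.34)s + 8.3·23.6 = 0.
That is s² + 8.922s + 195.9 = 0, so ω_n = 14 rad/s and ζ = 8.922/(2·14) = 0.3187.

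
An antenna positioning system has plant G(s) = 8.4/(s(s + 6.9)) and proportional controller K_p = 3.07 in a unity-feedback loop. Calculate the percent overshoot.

Closed-loop characteristic equation: s² + 6.9s + 25.79 = 0, so ω_n = 5.078 rad/s and ζ = 6.9/(2·5.078) = 0.6794.
%OS = 100·exp(−πζ/√(1−ζ²)) = 100·exp(−π·0.6794/√0.5384) = 5.46%.

5.46%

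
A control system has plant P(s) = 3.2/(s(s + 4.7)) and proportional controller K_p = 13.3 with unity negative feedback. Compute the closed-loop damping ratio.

With unity feedback the closed-loop characteristic equation is s² + 4.7s + 13.3·3.2 = s² + 4.7s + 42.56 = 0.
So ω_n² = 42.56 ⇒ ω_n = 6.524 rad/s, and ζ = 4.7/(2ω_n) = 0.36.

ζ = 0.36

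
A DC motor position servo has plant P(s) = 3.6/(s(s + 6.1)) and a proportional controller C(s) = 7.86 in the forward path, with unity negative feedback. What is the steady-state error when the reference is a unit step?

The open loop C(s)P(s) has a pole at the origin (type 1), so the static position error constant is infinite and e_ss = 1/(1+∞) = 0.

0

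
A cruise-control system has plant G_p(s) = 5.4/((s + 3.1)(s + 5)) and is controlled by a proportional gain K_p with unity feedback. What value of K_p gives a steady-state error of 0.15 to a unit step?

K_p = 16.3

For a type-0 loop with proportional control, e_ss = 1/(1 + K_p·G_p(0)).
G_p(0) = 0.3484. Require 1/(1 + K_p·0.3484) = 0.15, so 1 + 0.3484·K_p = 6.667.
K_p = (6.667 − 1)/0.3484 = 16.3.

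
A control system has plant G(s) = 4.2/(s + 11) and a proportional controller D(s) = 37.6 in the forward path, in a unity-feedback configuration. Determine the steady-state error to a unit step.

The loop is type 0. Static position error constant K_pos = D(0)·G(0) = 37.6·0.3818 = 14.36.
Steady-state error to a unit step: e_ss = 1/(1+K_pos) = 1/15.36 = 0.0651.

0.0651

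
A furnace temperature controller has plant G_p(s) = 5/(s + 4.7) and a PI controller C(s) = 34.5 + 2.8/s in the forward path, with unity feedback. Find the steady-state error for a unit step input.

0

The open loop C(s)G_p(s) has a pole at the origin (type 1), so the static position error constant is infinite and e_ss = 1/(1+∞) = 0.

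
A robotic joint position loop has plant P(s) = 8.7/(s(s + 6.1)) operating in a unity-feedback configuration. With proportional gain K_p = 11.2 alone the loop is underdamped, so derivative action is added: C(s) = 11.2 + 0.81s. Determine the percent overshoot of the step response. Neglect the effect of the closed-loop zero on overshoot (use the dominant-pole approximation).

Forward path: (11.2 + 0.81s)·8.7/(s(s+6.1)). The closed-loop characteristic equation is s² + (6.1 + 8.7·0.81)s + 8.7·11.2 = 0.
That is s² + 13.15s + 97.44 = 0, so ω_n = 9.871 rad/s and ζ = 13.15/(2·9.871) = 0.6659.
%OS = 100·exp(−πζ/√(1−ζ²)) = 6.05%.

6.05%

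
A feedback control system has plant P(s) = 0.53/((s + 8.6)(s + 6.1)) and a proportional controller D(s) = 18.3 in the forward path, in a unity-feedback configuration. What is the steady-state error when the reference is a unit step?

The loop is type 0. Static position error constant K_pos = D(0)·P(0) = 18.3·0.0101 = 0.1849.
Steady-state error to a unit step: e_ss = 1/(1+K_pos) = 1/1.185 = 0.844.

0.844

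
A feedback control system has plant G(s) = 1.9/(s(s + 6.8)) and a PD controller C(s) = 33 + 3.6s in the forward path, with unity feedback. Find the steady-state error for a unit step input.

The open loop C(s)G(s) has a pole at the origin (type 1), so the static position error constant is infinite and e_ss = 1/(1+∞) = 0.

0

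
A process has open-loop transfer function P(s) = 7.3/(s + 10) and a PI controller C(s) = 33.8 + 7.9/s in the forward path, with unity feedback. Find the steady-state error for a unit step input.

The open loop C(s)P(s) has a pole at the origin (type 1), so the static position error constant is infinite and e_ss = 1/(1+∞) = 0.

0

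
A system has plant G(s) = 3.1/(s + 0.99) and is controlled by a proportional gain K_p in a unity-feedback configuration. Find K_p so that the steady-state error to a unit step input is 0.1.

K_p = 2.87

The loop is type 0, so e_ss(step) = 1/(1 + K_pos) with K_pos = K_p·G(0).
G(0) = 3.131. Require 1/(1 + K_p·3.131) = 0.1, so 1 + 3.131·K_p = 10.
K_p = (10 − 1)/3.131 = 2.87.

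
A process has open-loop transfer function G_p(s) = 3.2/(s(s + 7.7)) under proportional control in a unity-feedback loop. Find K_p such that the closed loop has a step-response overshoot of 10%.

K_p = 13.3

From %OS = 100·exp(−πζ/√(1−ζ²)) = 10%, ζ = −ln(0.1)/√(π²+ln²(0.1)) = 0.5912.
Characteristic equation s² + 7.7s + 3.2K_p = 0 gives ζ = 7.7/(2√(3.2K_p)).
Setting ζ = 0.5912: √(3.2K_p) = 7.7/(2·0.5912) = 6.513, so K_p = 42.41/3.2 = 13.3.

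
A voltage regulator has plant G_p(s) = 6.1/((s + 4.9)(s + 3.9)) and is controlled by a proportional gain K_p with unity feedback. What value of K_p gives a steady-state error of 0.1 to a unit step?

The loop is type 0, so e_ss(step) = 1/(1 + K_pos) with K_pos = K_p·G_p(0).
G_p(0) = 0.3192. Require 1/(1 + K_p·0.3192) = 0.1, so 1 + 0.3192·K_p = 10.
K_p = (10 − 1)/0.3192 = 28.2.

K_p = 28.2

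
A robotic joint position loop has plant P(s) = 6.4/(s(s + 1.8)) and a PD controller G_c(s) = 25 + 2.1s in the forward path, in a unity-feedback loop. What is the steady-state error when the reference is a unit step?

0

The open loop G_c(s)P(s) has a pole at the origin (type 1), so the static position error constant is infinite and e_ss = 1/(1+∞) = 0.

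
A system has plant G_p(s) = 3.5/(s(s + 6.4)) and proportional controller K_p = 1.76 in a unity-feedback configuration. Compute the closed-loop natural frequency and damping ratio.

The closed-loop denominator is s(s+6.4) + 1.76·3.5 = s² + 6.4s + 6.16.
Matching s² + 2ζω_n s + ω_n²: ω_n = √6.16 = 2.482 rad/s and 2ζω_n = 6.4, so ζ = 6.4/(2·2.482) = 1.29.

ω_n = 2.48 rad/s, ζ = 1.29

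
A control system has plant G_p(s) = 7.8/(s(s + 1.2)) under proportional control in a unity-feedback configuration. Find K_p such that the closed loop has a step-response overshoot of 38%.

K_p = 0.533

From %OS = 100·exp(−πζ/√(1−ζ²)) = 38%, ζ = −ln(0.38)/√(π²+ln²(0.38)) = 0.2943.
Characteristic equation s² + 1.2s + 7.8K_p = 0 gives ζ = 1.2/(2√(7.8K_p)).
Setting ζ = 0.2943: √(7.8K_p) = 1.2/(2·0.2943) = 2.038, so K_p = 4.155/7.8 = 0.533.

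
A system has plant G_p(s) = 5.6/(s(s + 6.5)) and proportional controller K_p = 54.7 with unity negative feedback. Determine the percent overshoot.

From 1 + K_pG_p(s) = 0: s² + 6.5s + 306.3 = 0 ⇒ ω_n = 17.5, ζ = 0.1857.
%OS = 100·exp(−πζ/√(1−ζ²)) = 100·exp(−π·0.1857/√0.9655) = 55.2%.

55.2%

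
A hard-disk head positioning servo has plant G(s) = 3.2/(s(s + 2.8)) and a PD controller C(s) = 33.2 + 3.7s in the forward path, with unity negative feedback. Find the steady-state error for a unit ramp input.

The loop has one pole at the origin (type 1). Velocity error constant K_v = lim_{s→0} s·C(s)G(s) = 33.2·3.2/2.8 = 37.94.
Steady-state error to a unit ramp: e_ss = 1/K_v = 0.0264.

0.0264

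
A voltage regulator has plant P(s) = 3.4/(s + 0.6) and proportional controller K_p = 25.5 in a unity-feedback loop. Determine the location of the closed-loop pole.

s = -87.3

Closed-loop transfer function: T(s) = K_p·P(s)/(1 + K_p·P(s)) = 86.7/(s + 0.6 + 86.7) = 86.7/(s + 87.3).
The closed-loop pole is at s = −87.3.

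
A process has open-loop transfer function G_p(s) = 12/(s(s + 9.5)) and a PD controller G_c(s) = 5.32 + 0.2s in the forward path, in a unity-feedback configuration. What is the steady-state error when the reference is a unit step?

0

The open loop G_c(s)G_p(s) has a pole at the origin (type 1), so the static position error constant is infinite and e_ss = 1/(1+∞) = 0.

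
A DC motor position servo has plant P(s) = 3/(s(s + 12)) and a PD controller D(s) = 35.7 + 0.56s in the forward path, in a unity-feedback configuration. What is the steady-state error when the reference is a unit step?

0

The open loop D(s)P(s) has a pole at the origin (type 1), so the static position error constant is infinite and e_ss = 1/(1+∞) = 0.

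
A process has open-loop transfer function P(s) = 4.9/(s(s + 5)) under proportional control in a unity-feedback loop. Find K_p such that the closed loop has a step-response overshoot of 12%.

From %OS = 100·exp(−πζ/√(1−ζ²)) = 12%, ζ = −ln(0.12)/√(π²+ln²(0.12)) = 0.5594.
Characteristic equation s² + 5s + 4.9K_p = 0 gives ζ = 5/(2√(4.9K_p)).
Setting ζ = 0.5594: √(4.9K_p) = 5/(2·0.5594) = 4.469, so K_p = 19.97/4.9 = 4.08.

K_p = 4.08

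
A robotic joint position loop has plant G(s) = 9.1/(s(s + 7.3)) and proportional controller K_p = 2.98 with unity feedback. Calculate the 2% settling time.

T_s ≈ 1.1 s

Closed-loop characteristic equation: s² + 7.3s + 27.12 = 0, so ω_n = 5.207 rad/s and ζ = 7.3/(2·5.207) = 0.7009.
2% settling time T_s ≈ 4/(ζω_n) = 4/3.65 = 1.1 s.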